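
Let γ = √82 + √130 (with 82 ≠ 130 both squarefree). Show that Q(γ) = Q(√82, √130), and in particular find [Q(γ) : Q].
[Q(γ) : Q] = 4 (equivalently, Q(γ) = Q(√82, √130))

Obviously Q(γ) ⊆ Q(√82, √130), and [Q(√82, √130):Q] = 4 (since 82, 130 are distinct squarefree integers > 1 with 10660 not a perfect square). To show equality we compute the minimal polynomial of γ. From γ = √82 + √130: γ^2 = 82 + 2√(10660) + 130 = 212 + 2√(10660), so γ^2 - 212 = 2√(10660); squaring, (γ^2 - 212)^2 = 4·10660, i.e. γ^4 - 424γ^2 + 44944 - 42640 = 0, i.e. γ^4 - 424γ^2 + 2304 = 0. So γ is a root of x^4 - 424x^2 + 2304. This polynomial is irreducible over Q: it has no rational root (each ±√82 ± √130 is irrational), and any factorization into two quadratics over Q would force √(10660) ∈ Q (pairing opposite roots) or √82, √130 ∈ Q (other pairings), all impossible. Hence [Q(γ):Q] = 4 = [Q(√82, √130):Q], so Q(γ) = Q(√82, √130).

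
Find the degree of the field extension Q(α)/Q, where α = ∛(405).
[Q(α):Q] = 3

The minimal polynomial of α is x^3 - 405, irreducible over Q since 405 is not a perfect cube (so x^3 - 405 has no rational root). Hence [Q(α):Q] = deg(m_α) = 3.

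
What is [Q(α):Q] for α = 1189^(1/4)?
[Q(α):Q] = 4

α is a root of x^4 - 1189. By Eisenstein's criterion at the prime p = 29 (which divides the constant term 1189 but p^2 = 841 does not, since 1189 is squarefree), x^4 - 1189 is irreducible over Q. Hence [Q(α):Q] = 4.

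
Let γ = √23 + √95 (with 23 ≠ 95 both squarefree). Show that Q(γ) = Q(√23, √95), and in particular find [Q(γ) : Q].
[Q(γ) : Q] = 4 (equivalently, Q(γ) = Q(√23, √95))

Obviously Q(γ) ⊆ Q(√23, √95), and [Q(√23, √95):Q] = 4 (since 23, 95 are distinct squarefree integers > 1 with 2185 not a perfect square). To show equality we compute the minimal polynomial of γ. From γ = √23 + √95: γ^2 = 23 + 2√(2185) + 95 = 118 + 2√(2185), so γ^2 - 118 = 2√(2185); squaring, (γ^2 - 118)^2 = 4·2185, i.e. γ^4 - 236γ^2 + 13924 - 8740 = 0, i.e. γ^4 - 236γ^2 + 5184 = 0. So γ is a root of x^4 - 236x^2 + 5184. This polynomial is irreducible over Q: it has no rational root (each ±√23 ± √95 is irrational), and any factorization into two quadratics over Q would force √(2185) ∈ Q (pairing opposite roots) or √23, √95 ∈ Q (other pairings), all impossible. Hence [Q(γ):Q] = 4 = [Q(√23, √95):Q], so Q(γ) = Q(√23, √95).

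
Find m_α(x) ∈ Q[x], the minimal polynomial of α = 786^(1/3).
m_α(x) = x^3 - 786

α satisfies α^3 = 786, so x^3 - 786 annihilates α. By the rational root test, a rational root p/q (in lowest terms) of x^3 - 786 would satisfy p^3 = 786 q^3, forcing q = 1 and p^3 = 786; but 786 is not a perfect cube, contradiction. A monic cubic over Q with no rational root is irreducible (any nontrivial factorization would include a linear factor). Hence x^3 - 786 is the minimal polynomial of α, and in particular [Q(α):Q] = 3.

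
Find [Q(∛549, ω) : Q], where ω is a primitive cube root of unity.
[Q(∛549, ω) : Q] = 6

[Q(∛549):Q] = 3 (min poly x^3 - 549, irreducible since 549 is not a perfect cube). [Q(ω):Q] = 2 (min poly x^2 + x + 1). Since Q(∛549) ⊂ R and ω ∉ R, we have ω ∉ Q(∛549), so x^2 + x + 1 remains irreducible over Q(∛549) and [Q(∛549, ω) : Q(∛549)] = 2. By the tower law, [Q(∛549, ω) : Q] = 3 · 2 = 6. (In fact Q(∛549, ω) is the splitting field of x^3 - 549 over Q.)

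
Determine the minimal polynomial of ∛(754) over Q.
m_α(x) = x^3 - 754

α satisfies α^3 = 754, so x^3 - 754 annihilates α. By the rational root test, a rational root p/q (in lowest terms) of x^3 - 754 would satisfy p^3 = 754 q^3, forcing q = 1 and p^3 = 754; but 754 is not a perfect cube, contradiction. A monic cubic over Q with no rational root is irreducible (any nontrivial factorization would include a linear factor). Hence x^3 - 754 is the minimal polynomial of α, and in particular [Q(α):Q] = 3.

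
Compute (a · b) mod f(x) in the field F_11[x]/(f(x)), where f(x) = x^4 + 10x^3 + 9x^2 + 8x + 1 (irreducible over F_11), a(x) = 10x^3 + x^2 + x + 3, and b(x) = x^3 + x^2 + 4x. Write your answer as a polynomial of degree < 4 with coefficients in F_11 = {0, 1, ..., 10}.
a · b ≡ 9x^3 + 6x^2 + 9x + 5 (mod f(x))

Multiply in F_11[x]: a(x)·b(x) = (10x^3 + x^2 + x + 3)·(x^3 + x^2 + 4x) = 10x^6 + 9x^4 + 8x^3 + 7x^2 + x. This has degree ≥ 4, so divide by f(x) over F_11: 10x^6 + 9x^4 + 8x^3 + 7x^2 + x = (10x^2 + 10x + 6)·(x^4 + 10x^3 + 9x^2 + 8x + 1) + (9x^3 + 6x^2 + 9x + 5). Hence a·b ≡ 9x^3 + 6x^2 + 9x + 5 (mod f). (F_11[x]/(f) is a field with 11^4 = 14641 elements since f is irreducible of degree 4.)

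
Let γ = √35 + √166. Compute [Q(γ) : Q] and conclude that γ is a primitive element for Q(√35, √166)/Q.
[Q(γ) : Q] = 4 (equivalently, Q(γ) = Q(√35, √166))

Obviously Q(γ) ⊆ Q(√35, √166), and [Q(√35, √166):Q] = 4 (since 35, 166 are distinct squarefree integers > 1 with 5810 not a perfect square). To show equality we compute the minimal polynomial of γ. From γ = √35 + √166: γ^2 = 35 + 2√(5810) + 166 = 201 + 2√(5810), so γ^2 - 201 = 2√(5810); squaring, (γ^2 - 201)^2 = 4·5810, i.e. γ^4 - 402γ^2 + 40401 - 23240 = 0, i.e. γ^4 - 402γ^2 + 17161 = 0. So γ is a root of x^4 - 402x^2 + 17161. This polynomial is irreducible over Q: it has no rational root (each ±√35 ± √166 is irrational), and any factorization into two quadratics over Q would force √(5810) ∈ Q (pairing opposite roots) or √35, √166 ∈ Q (other pairings), all impossible. Hence [Q(γ):Q] = 4 = [Q(√35, √166):Q], so Q(γ) = Q(√35, √166).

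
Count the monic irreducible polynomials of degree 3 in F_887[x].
There are 232621072 monic irreducible polynomials of degree 3 over F_887

Each element of F_{887^3} that lies in no proper subfield is a root of exactly one monic irreducible of degree 3 over F_887, and each such polynomial has 3 distinct roots in F_{887^3}. By Möbius inversion the count is N_887(3) = (1/3) Σ_{d|3} μ(3/d) · 887^d = (1/3)(μ(3)·887^1 + μ(1)·887^3) = 697863216/3 = 232621072.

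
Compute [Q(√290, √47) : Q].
[Q(√290, √47) : Q] = 4

[Q(√290):Q] = 2 (min poly x^2 - 290, irreducible since 290 is squarefree > 1). For the top step, suppose √47 ∈ Q(√290), say √47 = c + d√290 with c, d ∈ Q. Squaring: 47 = c^2 + 290d^2 + 2cd√290. Since √290 ∉ Q this forces 2cd = 0. If d = 0 then √47 = c ∈ Q, contradicting 47 squarefree > 1. If c = 0 then 47 = 290d^2, so 290·47 = (290d)^2 is a perfect square in Q — but 290·47 = 13630 is not a perfect square (since 290 and 47 are distinct squarefree integers). Contradiction. Hence √47 ∉ Q(√290), so x^2 - 47 stays irreducible over Q(√290) and [Q(√290, √47) : Q(√290)] = 2. By the tower law, [Q(√290, √47) : Q] = 2 · 2 = 4.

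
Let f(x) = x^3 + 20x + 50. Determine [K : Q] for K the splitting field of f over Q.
[K : Q] = 6

By the rational root test, any rational root of the monic integer polynomial f(x) = x^3 + 20x + 50 must be an integer dividing the constant term 50, i.e. one of ±{1, 2, 5, 10, 25, 50}. Evaluating: f(1) = 71, f(-1) = 29, f(2) = 98, f(-2) = 2, f(5) = 275, f(-5) = -175, f(10) = 1250, f(-10) = -1150, f(25) = 16175, f(-25) = -16075, f(50) = 126050, f(-50) = -125950; none is 0, so f has no rational root and is therefore irreducible over Q (a cubic with no linear factor over a field is irreducible). For an irreducible cubic, the Galois group is A_3 or S_3 according as the discriminant disc(f) = -4a^3 - 27b^2 = -4·(20)^3 - 27·(50)^2 = -99500 is or is not a square in Q. Here disc(f) = -99500 is not a perfect square in Q, so the Galois group of f over Q is not contained in A_3 and must be all of S_3. The splitting field has degree |S_3| = 6 over Q, so [K : Q] = 6.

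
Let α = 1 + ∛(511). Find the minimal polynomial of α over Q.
m_α(x) = x^3 - 3x^2 + 3x - 512

Set β = α - 1 = ∛(511), so β^3 = 511. Then (α - 1)^3 - 511 = 0, i.e. α is a root of g(x) = (x - 1)^3 - 511 = x^3 - 3x^2 + 3x - 512. Since g(x) = h(x - 1) where h(x) = x^3 - 511, and h is irreducible over Q (because 511 is not a perfect cube, so h has no rational root, and a monic cubic with no rational root is irreducible), g is also irreducible (irreducibility is preserved under the substitution x → x - 1). Hence m_α(x) = x^3 - 3x^2 + 3x - 512.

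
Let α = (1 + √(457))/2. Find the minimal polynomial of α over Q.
m_α(x) = x^2 - x - 114

From 2α - 1 = √(457), squaring gives (2α - 1)^2 = 457, i.e. 4α^2 - 4α + 1 = 457, so α^2 - α + (1 - 457)/4 = 0. Since 457 ≡ 1 (mod 4), (1 - 457)/4 = -114 ∈ Z. The polynomial x^2 - x - 114 has discriminant 1 - 4·(-114) = 457, which is not a perfect square in Q (d = 457 is squarefree and ≠ 1), so x^2 - x - 114 is irreducible over Q. It is the minimal polynomial of α.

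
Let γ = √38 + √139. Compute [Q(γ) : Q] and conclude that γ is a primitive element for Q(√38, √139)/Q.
[Q(γ) : Q] = 4 (equivalently, Q(γ) = Q(√38, √139))

Obviously Q(γ) ⊆ Q(√38, √139), and [Q(√38, √139):Q] = 4 (since 38, 139 are distinct squarefree integers > 1 with 5282 not a perfect square). To show equality we compute the minimal polynomial of γ. From γ = √38 + √139: γ^2 = 38 + 2√(5282) + 139 = 177 + 2√(5282), so γ^2 - 177 = 2√(5282); squaring, (γ^2 - 177)^2 = 4·5282, i.e. γ^4 - 354γ^2 + 31329 - 21128 = 0, i.e. γ^4 - 354γ^2 + 10201 = 0. So γ is a root of x^4 - 354x^2 + 10201. This polynomial is irreducible over Q: it has no rational root (each ±√38 ± √139 is irrational), and any factorization into two quadratics over Q would force √(5282) ∈ Q (pairing opposite roots) or √38, √139 ∈ Q (other pairings), all impossible. Hence [Q(γ):Q] = 4 = [Q(√38, √139):Q], so Q(γ) = Q(√38, √139).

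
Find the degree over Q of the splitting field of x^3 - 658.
[K : Q] = 6

The roots of x^3 - 658 are ∛658, ω∛658, ω^2∛658 where ω = e^(2πi/3) is a primitive cube root of unity, so K = Q(∛658, ω). Now [Q(∛658):Q] = 3 (since 658 is not a perfect cube, x^3 - 658 is irreducible) and [Q(ω):Q] = 2. Both 2 and 3 divide [K:Q], and [K:Q] ≤ 3·2 = 6, so [K:Q] = 6. (Equivalently: Q(∛658) ⊂ R but ω ∉ R, so [K : Q(∛658)] = 2.)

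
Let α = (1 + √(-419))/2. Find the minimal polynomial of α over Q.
m_α(x) = x^2 - x + 105

From 2α - 1 = √(-419), squaring gives (2α - 1)^2 = -419, i.e. 4α^2 - 4α + 1 = -419, so α^2 - α + (1 + 419)/4 = 0. Since -419 ≡ 1 (mod 4), (1 + 419)/4 = 105 ∈ Z. The polynomial x^2 - x + 105 has discriminant 1 - 4·(105) = -419, which is not a perfect square in Q (d = -419 is squarefree and ≠ 1), so x^2 - x + 105 is irreducible over Q. It is the minimal polynomial of α.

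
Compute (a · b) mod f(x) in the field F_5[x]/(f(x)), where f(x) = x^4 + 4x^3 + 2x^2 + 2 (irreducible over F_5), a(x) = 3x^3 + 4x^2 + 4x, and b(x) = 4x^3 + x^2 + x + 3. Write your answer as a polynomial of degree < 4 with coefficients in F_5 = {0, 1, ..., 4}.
a · b ≡ 2x^2 (mod f(x))

Multiply in F_5[x]: a(x)·b(x) = (3x^3 + 4x^2 + 4x)·(4x^3 + x^2 + x + 3) = 2x^6 + 4x^5 + 3x^4 + 2x^3 + x^2 + 2x. This has degree ≥ 4, so divide by f(x) over F_5: 2x^6 + 4x^5 + 3x^4 + 2x^3 + x^2 + 2x = (2x^2 + x)·(x^4 + 4x^3 + 2x^2 + 2) + (2x^2). Hence a·b ≡ 2x^2 (mod f). (F_5[x]/(f) is a field with 5^4 = 625 elements since f is irreducible of degree 4.)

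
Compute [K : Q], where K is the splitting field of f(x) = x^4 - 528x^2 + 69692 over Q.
[K : Q] = 4

Solving the quadratic in x^2: x^2 = (528 ± √(528^2 - 4·69692))/2 = (528 ± √16)/2 = (528 ± 4)/2, giving x^2 = 262 or x^2 = 266. So f(x) = (x^2 - 262)(x^2 - 266) and the roots of f are ±√262, ±√266. Hence the splitting field is K = Q(√262, √266). Since 262 and 266 are distinct squarefree integers > 1, their product 69692 is not a perfect square, so √266 ∉ Q(√262). By the tower law [K:Q] = [Q(√262,√266):Q(√262)] · [Q(√262):Q] = 2 · 2 = 4.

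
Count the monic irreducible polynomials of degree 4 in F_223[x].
There are 618230928 monic irreducible polynomials of degree 4 over F_223

Each element of F_{223^4} that lies in no proper subfield is a root of exactly one monic irreducible of degree 4 over F_223, and each such polynomial has 4 distinct roots in F_{223^4}. By Möbius inversion the count is N_223(4) = (1/4) Σ_{d|4} μ(4/d) · 223^d = (1/4)(μ(4)·223^1 + μ(2)·223^2 + μ(1)·223^4) = 2472923712/4 = 618230928.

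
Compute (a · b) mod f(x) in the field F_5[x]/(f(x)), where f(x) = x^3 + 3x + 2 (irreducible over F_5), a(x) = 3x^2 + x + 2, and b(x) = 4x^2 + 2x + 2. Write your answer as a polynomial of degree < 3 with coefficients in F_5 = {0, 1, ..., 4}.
a · b ≡ 2x + 4 (mod f(x))

Multiply in F_5[x]: a(x)·b(x) = (3x^2 + x + 2)·(4x^2 + 2x + 2) = 2x^4 + x^2 + x + 4. This has degree ≥ 3, so divide by f(x) over F_5: 2x^4 + x^2 + x + 4 = (2x)·(x^3 + 3x + 2) + (2x + 4). Hence a·b ≡ 2x + 4 (mod f). (F_5[x]/(f) is a field with 5^3 = 125 elements since f is irreducible of degree 3.)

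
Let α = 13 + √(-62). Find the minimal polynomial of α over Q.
m_α(x) = x^2 - 26x + 231

From α - 13 = √(-62), squaring gives (α - 13)^2 = -62, i.e. α^2 - 26α + 169 = -62, so α^2 - 26α + 231 = 0. The discriminant of x^2 - 26x + 231 is (-26)^2 - 4·(231) = 676 - 924 = -248, and 4·(-62) is not a perfect square in Q since -62 is squarefree and ≠ 1. Hence x^2 - 26x + 231 is irreducible over Q and is the minimal polynomial of α.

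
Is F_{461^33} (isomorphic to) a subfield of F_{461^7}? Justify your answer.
No: F_{461^33} is not a subfield of F_{461^7}

F_{p^m} embeds in F_{p^n} iff m | n. Here 33 ∤ 7 (since 7 = 0·33 + 7 with remainder 7 ≠ 0), so F_{461^33} is not a subfield of F_{461^7}. Equivalently: if it were, the tower law would give 33 = [F_{461^33}:F_461] dividing [F_{461^7}:F_461] = 7, contradiction.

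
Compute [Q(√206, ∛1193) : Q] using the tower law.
[Q(√206, ∛1193) : Q] = 6

Let L = Q(√206, ∛1193). Since Q(√206) ⊂ L and [Q(√206):Q] = 2, the tower law gives 2 | [L:Q]. Likewise Q(∛1193) ⊂ L with [Q(∛1193):Q] = 3 (because 1193 is not a perfect cube), so 3 | [L:Q]. As gcd(2,3) = 1, [L:Q] is divisible by 6. Conversely L is generated over Q by √206 and ∛1193, so [L:Q] ≤ 2·3 = 6. Therefore [Q(√206, ∛1193) : Q] = 6.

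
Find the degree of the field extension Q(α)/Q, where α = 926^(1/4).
[Q(α):Q] = 4

α is a root of x^4 - 926. By Eisenstein's criterion at the prime p = 2 (which divides the constant term 926 but p^2 = 4 does not, since 926 is squarefree), x^4 - 926 is irreducible over Q. Hence [Q(α):Q] = 4.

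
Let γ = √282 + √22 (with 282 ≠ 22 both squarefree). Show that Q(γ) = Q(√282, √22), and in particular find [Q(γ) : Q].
[Q(γ) : Q] = 4 (equivalently, Q(γ) = Q(√282, √22))

Obviously Q(γ) ⊆ Q(√282, √22), and [Q(√282, √22):Q] = 4 (since 282, 22 are distinct squarefree integers > 1 with 6204 not a perfect square). To show equality we compute the minimal polynomial of γ. From γ = √282 + √22: γ^2 = 282 + 2√(6204) + 22 = 304 + 2√(6204), so γ^2 - 304 = 2√(6204); squaring, (γ^2 - 304)^2 = 4·6204, i.e. γ^4 - 608γ^2 + 92416 - 24816 = 0, i.e. γ^4 - 608γ^2 + 67600 = 0. So γ is a root of x^4 - 608x^2 + 67600. This polynomial is irreducible over Q: it has no rational root (each ±√282 ± √22 is irrational), and any factorization into two quadratics over Q would force √(6204) ∈ Q (pairing opposite roots) or √282, √22 ∈ Q (other pairings), all impossible. Hence [Q(γ):Q] = 4 = [Q(√282, √22):Q], so Q(γ) = Q(√282, √22).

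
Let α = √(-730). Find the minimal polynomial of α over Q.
m_α(x) = x^2 + 730

α satisfies α^2 + 730 = 0, so x^2 + 730 annihilates α. Since d = -730 is squarefree and ≠ 1, it is not a perfect square in Q, so x^2 + 730 has no rational root and is therefore irreducible over Q (a degree-2 polynomial over a field is irreducible iff it has no root). Hence m_α(x) = x^2 + 730.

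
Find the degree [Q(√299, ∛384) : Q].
[Q(√299, ∛384) : Q] = 6

Let L = Q(√299, ∛384). Since Q(√299) ⊂ L and [Q(√299):Q] = 2, the tower law gives 2 | [L:Q]. Likewise Q(∛384) ⊂ L with [Q(∛384):Q] = 3 (because 384 is not a perfect cube), so 3 | [L:Q]. As gcd(2,3) = 1, [L:Q] is divisible by 6. Conversely L is generated over Q by √299 and ∛384, so [L:Q] ≤ 2·3 = 6. Therefore [Q(√299, ∛384) : Q] = 6.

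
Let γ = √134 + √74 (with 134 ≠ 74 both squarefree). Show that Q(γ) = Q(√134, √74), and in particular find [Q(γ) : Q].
[Q(γ) : Q] = 4 (equivalently, Q(γ) = Q(√134, √74))

Obviously Q(γ) ⊆ Q(√134, √74), and [Q(√134, √74):Q] = 4 (since 134, 74 are distinct squarefree integers > 1 with 9916 not a perfect square). To show equality we compute the minimal polynomial of γ. From γ = √134 + √74: γ^2 = 134 + 2√(9916) + 74 = 208 + 2√(9916), so γ^2 - 208 = 2√(9916); squaring, (γ^2 - 208)^2 = 4·9916, i.e. γ^4 - 416γ^2 + 43264 - 39664 = 0, i.e. γ^4 - 416γ^2 + 3600 = 0. So γ is a root of x^4 - 416x^2 + 3600. This polynomial is irreducible over Q: it has no rational root (each ±√134 ± √74 is irrational), and any factorization into two quadratics over Q would force √(9916) ∈ Q (pairing opposite roots) or √134, √74 ∈ Q (other pairings), all impossible. Hence [Q(γ):Q] = 4 = [Q(√134, √74):Q], so Q(γ) = Q(√134, √74).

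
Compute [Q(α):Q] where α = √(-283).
[Q(α):Q] = 2

[Q(α):Q] equals the degree of the minimal polynomial of α. Here α^2 = -283 and x^2 + 283 is irreducible (d = -283 is squarefree, ≠ 1, hence not a square), so deg(m_α) = 2. Thus [Q(α):Q] = 2.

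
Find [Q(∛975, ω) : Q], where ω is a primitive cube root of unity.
[Q(∛975, ω) : Q] = 6

[Q(∛975):Q] = 3 (min poly x^3 - 975, irreducible since 975 is not a perfect cube). [Q(ω):Q] = 2 (min poly x^2 + x + 1). Since Q(∛975) ⊂ R and ω ∉ R, we have ω ∉ Q(∛975), so x^2 + x + 1 remains irreducible over Q(∛975) and [Q(∛975, ω) : Q(∛975)] = 2. By the tower law, [Q(∛975, ω) : Q] = 3 · 2 = 6. (In fact Q(∛975, ω) is the splitting field of x^3 - 975 over Q.)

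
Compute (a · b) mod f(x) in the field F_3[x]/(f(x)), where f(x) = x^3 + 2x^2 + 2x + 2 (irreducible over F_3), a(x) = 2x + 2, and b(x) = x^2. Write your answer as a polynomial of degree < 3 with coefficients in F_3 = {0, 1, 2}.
a · b ≡ x^2 + 2x + 2 (mod f(x))

Multiply in F_3[x]: a(x)·b(x) = (2x + 2)·(x^2) = 2x^3 + 2x^2. This has degree ≥ 3, so divide by f(x) over F_3: 2x^3 + 2x^2 = (2)·(x^3 + 2x^2 + 2x + 2) + (x^2 + 2x + 2). Hence a·b ≡ x^2 + 2x + 2 (mod f). (F_3[x]/(f) is a field with 3^3 = 27 elements since f is irreducible of degree 3.)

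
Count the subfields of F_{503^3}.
F_{503^3} has 2 subfields

The subfields of F_{p^n} are exactly the fields F_{p^d} for d | n (each is the fixed field of the unique index-d subgroup of Gal(F_{p^n}/F_p) ≅ Z/nZ). The divisors of n = 3 are {1, 3}, giving 2 subfields: F_{503^1}, F_{503^3}.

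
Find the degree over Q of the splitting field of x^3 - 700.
[K : Q] = 6

The roots of x^3 - 700 are ∛700, ω∛700, ω^2∛700 where ω = e^(2πi/3) is a primitive cube root of unity, so K = Q(∛700, ω). Now [Q(∛700):Q] = 3 (since 700 is not a perfect cube, x^3 - 700 is irreducible) and [Q(ω):Q] = 2. Both 2 and 3 divide [K:Q], and [K:Q] ≤ 3·2 = 6, so [K:Q] = 6. (Equivalently: Q(∛700) ⊂ R but ω ∉ R, so [K : Q(∛700)] = 2.)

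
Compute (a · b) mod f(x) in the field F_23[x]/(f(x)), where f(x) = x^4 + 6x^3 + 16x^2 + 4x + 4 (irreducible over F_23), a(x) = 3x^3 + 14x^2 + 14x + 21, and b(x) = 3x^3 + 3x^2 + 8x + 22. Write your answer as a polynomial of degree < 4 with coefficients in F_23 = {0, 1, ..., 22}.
a · b ≡ 12x^3 + 11x^2 + 8x + 5 (mod f(x))

Multiply in F_23[x]: a(x)·b(x) = (3x^3 + 14x^2 + 14x + 21)·(3x^3 + 3x^2 + 8x + 22) = 9x^6 + 5x^5 + 16x^4 + 7x^3 + 16x + 2. This has degree ≥ 4, so divide by f(x) over F_23: 9x^6 + 5x^5 + 16x^4 + 7x^3 + 16x + 2 = (9x^2 + 20x + 5)·(x^4 + 6x^3 + 16x^2 + 4x + 4) + (12x^3 + 11x^2 + 8x + 5). Hence a·b ≡ 12x^3 + 11x^2 + 8x + 5 (mod f). (F_23[x]/(f) is a field with 23^4 = 279841 elements since f is irreducible of degree 4.)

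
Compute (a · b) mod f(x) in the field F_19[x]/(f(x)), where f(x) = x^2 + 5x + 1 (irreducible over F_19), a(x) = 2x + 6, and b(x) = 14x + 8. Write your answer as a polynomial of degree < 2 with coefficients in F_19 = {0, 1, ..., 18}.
a · b ≡ 17x + 1 (mod f(x))

Multiply in F_19[x]: a(x)·b(x) = (2x + 6)·(14x + 8) = 9x^2 + 5x + 10. This has degree ≥ 2, so divide by f(x) over F_19: 9x^2 + 5x + 10 = (9)·(x^2 + 5x + 1) + (17x + 1). Hence a·b ≡ 17x + 1 (mod f). (F_19[x]/(f) is a field with 19^2 = 361 elements since f is irreducible of degree 2.)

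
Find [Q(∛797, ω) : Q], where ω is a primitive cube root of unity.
[Q(∛797, ω) : Q] = 6

[Q(∛797):Q] = 3 (min poly x^3 - 797, irreducible since 797 is not a perfect cube). [Q(ω):Q] = 2 (min poly x^2 + x + 1). Since Q(∛797) ⊂ R and ω ∉ R, we have ω ∉ Q(∛797), so x^2 + x + 1 remains irreducible over Q(∛797) and [Q(∛797, ω) : Q(∛797)] = 2. By the tower law, [Q(∛797, ω) : Q] = 3 · 2 = 6. (In fact Q(∛797, ω) is the splitting field of x^3 - 797 over Q.)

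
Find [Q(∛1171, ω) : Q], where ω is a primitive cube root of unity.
[Q(∛1171, ω) : Q] = 6

[Q(∛1171):Q] = 3 (min poly x^3 - 1171, irreducible since 1171 is not a perfect cube). [Q(ω):Q] = 2 (min poly x^2 + x + 1). Since Q(∛1171) ⊂ R and ω ∉ R, we have ω ∉ Q(∛1171), so x^2 + x + 1 remains irreducible over Q(∛1171) and [Q(∛1171, ω) : Q(∛1171)] = 2. By the tower law, [Q(∛1171, ω) : Q] = 3 · 2 = 6. (In fact Q(∛1171, ω) is the splitting field of x^3 - 1171 over Q.)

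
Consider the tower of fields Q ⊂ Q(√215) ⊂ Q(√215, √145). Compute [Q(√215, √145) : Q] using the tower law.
[Q(√215, √145) : Q] = 4

[Q(√215):Q] = 2 (min poly x^2 - 215, irreducible since 215 is squarefree > 1). For the top step, suppose √145 ∈ Q(√215), say √145 = c + d√215 with c, d ∈ Q. Squaring: 145 = c^2 + 215d^2 + 2cd√215. Since √215 ∉ Q this forces 2cd = 0. If d = 0 then √145 = c ∈ Q, contradicting 145 squarefree > 1. If c = 0 then 145 = 215d^2, so 215·145 = (215d)^2 is a perfect square in Q — but 215·145 = 31175 is not a perfect square (since 215 and 145 are distinct squarefree integers). Contradiction. Hence √145 ∉ Q(√215), so x^2 - 145 stays irreducible over Q(√215) and [Q(√215, √145) : Q(√215)] = 2. By the tower law, [Q(√215, √145) : Q] = 2 · 2 = 4.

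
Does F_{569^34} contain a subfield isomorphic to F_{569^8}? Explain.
No: F_{569^8} is not a subfield of F_{569^34}

F_{p^m} embeds in F_{p^n} iff m | n. Here 8 ∤ 34 (since 34 = 4·8 + 2 with remainder 2 ≠ 0), so F_{569^8} is not a subfield of F_{569^34}. Equivalently: if it were, the tower law would give 8 = [F_{569^8}:F_569] dividing [F_{569^34}:F_569] = 34, contradiction.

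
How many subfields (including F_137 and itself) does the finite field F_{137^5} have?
F_{137^5} has 2 subfields

The subfields of F_{p^n} are exactly the fields F_{p^d} for d | n (each is the fixed field of the unique index-d subgroup of Gal(F_{p^n}/F_p) ≅ Z/nZ). The divisors of n = 5 are {1, 5}, giving 2 subfields: F_{137^1}, F_{137^5}.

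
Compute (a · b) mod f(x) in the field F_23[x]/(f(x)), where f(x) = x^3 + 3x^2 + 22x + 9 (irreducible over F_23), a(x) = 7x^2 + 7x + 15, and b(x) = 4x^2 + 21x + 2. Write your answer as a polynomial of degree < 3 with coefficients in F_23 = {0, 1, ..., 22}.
a · b ≡ 22x^2 + 7x + 16 (mod f(x))

Multiply in F_23[x]: a(x)·b(x) = (7x^2 + 7x + 15)·(4x^2 + 21x + 2) = 5x^4 + 14x^3 + 14x^2 + 7x + 7. This has degree ≥ 3, so divide by f(x) over F_23: 5x^4 + 14x^3 + 14x^2 + 7x + 7 = (5x + 22)·(x^3 + 3x^2 + 22x + 9) + (22x^2 + 7x + 16). Hence a·b ≡ 22x^2 + 7x + 16 (mod f). (F_23[x]/(f) is a field with 23^3 = 12167 elements since f is irreducible of degree 3.)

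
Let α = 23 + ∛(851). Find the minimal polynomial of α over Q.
m_α(x) = x^3 - 69x^2 + 1587x - 13018

Set β = α - 23 = ∛(851), so β^3 = 851. Then (α - 23)^3 - 851 = 0, i.e. α is a root of g(x) = (x - 23)^3 - 851 = x^3 - 69x^2 + 1587x - 13018. Since g(x) = h(x - 23) where h(x) = x^3 - 851, and h is irreducible over Q (because 851 is not a perfect cube, so h has no rational root, and a monic cubic with no rational root is irreducible), g is also irreducible (irreducibility is preserved under the substitution x → x - 23). Hence m_α(x) = x^3 - 69x^2 + 1587x - 13018.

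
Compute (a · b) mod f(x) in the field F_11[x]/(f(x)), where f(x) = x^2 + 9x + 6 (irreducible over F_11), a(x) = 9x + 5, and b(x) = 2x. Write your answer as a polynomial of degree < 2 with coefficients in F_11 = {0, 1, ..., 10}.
a · b ≡ 2x + 2 (mod f(x))

Multiply in F_11[x]: a(x)·b(x) = (9x + 5)·(2x) = 7x^2 + 10x. This has degree ≥ 2, so divide by f(x) over F_11: 7x^2 + 10x = (7)·(x^2 + 9x + 6) + (2x + 2). Hence a·b ≡ 2x + 2 (mod f). (F_11[x]/(f) is a field with 11^2 = 121 elements since f is irreducible of degree 2.)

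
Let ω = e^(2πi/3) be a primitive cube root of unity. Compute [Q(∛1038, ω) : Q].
[Q(∛1038, ω) : Q] = 6

[Q(∛1038):Q] = 3 (min poly x^3 - 1038, irreducible since 1038 is not a perfect cube). [Q(ω):Q] = 2 (min poly x^2 + x + 1). Since Q(∛1038) ⊂ R and ω ∉ R, we have ω ∉ Q(∛1038), so x^2 + x + 1 remains irreducible over Q(∛1038) and [Q(∛1038, ω) : Q(∛1038)] = 2. By the tower law, [Q(∛1038, ω) : Q] = 3 · 2 = 6. (In fact Q(∛1038, ω) is the splitting field of x^3 - 1038 over Q.)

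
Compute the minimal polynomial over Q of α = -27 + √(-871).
m_α(x) = x^2 + 54x + 1600

From α + 27 = √(-871), squaring gives (α + 27)^2 = -871, i.e. α^2 + 54α + 729 = -871, so α^2 + 54α + 1600 = 0. The discriminant of x^2 + 54x + 1600 is (54)^2 - 4·(1600) = 2916 - 6400 = -3484, and 4·(-871) is not a perfect square in Q since -871 is squarefree and ≠ 1. Hence x^2 + 54x + 1600 is irreducible over Q and is the minimal polynomial of α.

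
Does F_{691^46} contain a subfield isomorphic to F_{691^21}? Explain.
No: F_{691^21} is not a subfield of F_{691^46}

F_{p^m} embeds in F_{p^n} iff m | n. Here 21 ∤ 46 (since 46 = 2·21 + 4 with remainder 4 ≠ 0), so F_{691^21} is not a subfield of F_{691^46}. Equivalently: if it were, the tower law would give 21 = [F_{691^21}:F_691] dividing [F_{691^46}:F_691] = 46, contradiction.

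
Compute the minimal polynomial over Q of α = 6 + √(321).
m_α(x) = x^2 - 12x - 285

From α - 6 = √(321), squaring gives (α - 6)^2 = 321, i.e. α^2 - 12α + 36 = 321, so α^2 - 12α - 285 = 0. The discriminant of x^2 - 12x - 285 is (-12)^2 - 4·(-285) = 144 + 1140 = 1284, and 4·(321) is not a perfect square in Q since 321 is squarefree and ≠ 1. Hence x^2 - 12x - 285 is irreducible over Q and is the minimal polynomial of α.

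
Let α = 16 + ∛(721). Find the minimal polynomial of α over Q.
m_α(x) = x^3 - 48x^2 + 768x - 4817

Set β = α - 16 = ∛(721), so β^3 = 721. Then (α - 16)^3 - 721 = 0, i.e. α is a root of g(x) = (x - 16)^3 - 721 = x^3 - 48x^2 + 768x - 4817. Since g(x) = h(x - 16) where h(x) = x^3 - 721, and h is irreducible over Q (because 721 is not a perfect cube, so h has no rational root, and a monic cubic with no rational root is irreducible), g is also irreducible (irreducibility is preserved under the substitution x → x - 16). Hence m_α(x) = x^3 - 48x^2 + 768x - 4817.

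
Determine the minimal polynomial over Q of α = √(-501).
m_α(x) = x^2 + 501

α satisfies α^2 + 501 = 0, so x^2 + 501 annihilates α. Since d = -501 is squarefree and ≠ 1, it is not a perfect square in Q, so x^2 + 501 has no rational root and is therefore irreducible over Q (a degree-2 polynomial over a field is irreducible iff it has no root). Hence m_α(x) = x^2 + 501.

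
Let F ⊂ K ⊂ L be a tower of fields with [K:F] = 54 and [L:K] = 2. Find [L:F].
[L:F] = 108

The tower law says that for any tower of field extensions F ⊂ K ⊂ L with finite degrees, [L:F] = [L:K] · [K:F]. Here this gives [L:F] = 2 · 54 = 108.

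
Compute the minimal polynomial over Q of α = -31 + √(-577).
m_α(x) = x^2 + 62x + 1538

From α + 31 = √(-577), squaring gives (α + 31)^2 = -577, i.e. α^2 + 62α + 961 = -577, so α^2 + 62α + 1538 = 0. The discriminant of x^2 + 62x + 1538 is (62)^2 - 4·(1538) = 3844 - 6152 = -2308, and 4·(-577) is not a perfect square in Q since -577 is squarefree and ≠ 1. Hence x^2 + 62x + 1538 is irreducible over Q and is the minimal polynomial of α.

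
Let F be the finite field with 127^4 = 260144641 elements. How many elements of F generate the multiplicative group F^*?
There are φ(260144640) = 59424768 primitive elements

F_q^* is cyclic of order q - 1 = 260144640. A cyclic group of order m has exactly φ(m) generators. Here m = 260144640 = 2^9 · 3^2 · 5 · 7 · 1613, so the number of primitive elements is φ(260144640) = 59424768.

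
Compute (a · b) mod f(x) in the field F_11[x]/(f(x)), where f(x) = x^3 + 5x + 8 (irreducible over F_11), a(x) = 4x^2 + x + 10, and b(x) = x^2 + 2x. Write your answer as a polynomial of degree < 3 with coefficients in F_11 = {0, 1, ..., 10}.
a · b ≡ 3x^2 + 9x + 5 (mod f(x))

Multiply in F_11[x]: a(x)·b(x) = (4x^2 + x + 10)·(x^2 + 2x) = 4x^4 + 9x^3 + x^2 + 9x. This has degree ≥ 3, so divide by f(x) over F_11: 4x^4 + 9x^3 + x^2 + 9x = (4x + 9)·(x^3 + 5x + 8) + (3x^2 + 9x + 5). Hence a·b ≡ 3x^2 + 9x + 5 (mod f). (F_11[x]/(f) is a field with 11^3 = 1331 elements since f is irreducible of degree 3.)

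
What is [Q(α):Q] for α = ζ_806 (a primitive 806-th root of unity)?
[Q(α):Q] = 360

The minimal polynomial of ζ_806 over Q is the 806-th cyclotomic polynomial Φ_806(x), which is irreducible over Q and has degree φ(806) = 360. Hence [Q(α):Q] = φ(806) = 360.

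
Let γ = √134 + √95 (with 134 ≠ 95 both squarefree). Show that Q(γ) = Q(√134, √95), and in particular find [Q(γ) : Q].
[Q(γ) : Q] = 4 (equivalently, Q(γ) = Q(√134, √95))

Obviously Q(γ) ⊆ Q(√134, √95), and [Q(√134, √95):Q] = 4 (since 134, 95 are distinct squarefree integers > 1 with 12730 not a perfect square). To show equality we compute the minimal polynomial of γ. From γ = √134 + √95: γ^2 = 134 + 2√(12730) + 95 = 229 + 2√(12730), so γ^2 - 229 = 2√(12730); squaring, (γ^2 - 229)^2 = 4·12730, i.e. γ^4 - 458γ^2 + 52441 - 50920 = 0, i.e. γ^4 - 458γ^2 + 1521 = 0. So γ is a root of x^4 - 458x^2 + 1521. This polynomial is irreducible over Q: it has no rational root (each ±√134 ± √95 is irrational), and any factorization into two quadratics over Q would force √(12730) ∈ Q (pairing opposite roots) or √134, √95 ∈ Q (other pairings), all impossible. Hence [Q(γ):Q] = 4 = [Q(√134, √95):Q], so Q(γ) = Q(√134, √95).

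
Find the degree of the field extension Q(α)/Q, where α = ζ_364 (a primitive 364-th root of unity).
[Q(α):Q] = 144

The minimal polynomial of ζ_364 over Q is the 364-th cyclotomic polynomial Φ_364(x), which is irreducible over Q and has degree φ(364) = 144. Hence [Q(α):Q] = φ(364) = 144.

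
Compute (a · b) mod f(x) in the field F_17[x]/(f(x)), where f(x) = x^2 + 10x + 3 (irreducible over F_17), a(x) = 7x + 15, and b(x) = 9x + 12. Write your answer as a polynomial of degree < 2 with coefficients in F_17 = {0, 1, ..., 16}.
a · b ≡ 14x + 8 (mod f(x))

Multiply in F_17[x]: a(x)·b(x) = (7x + 15)·(9x + 12) = 12x^2 + 15x + 10. This has degree ≥ 2, so divide by f(x) over F_17: 12x^2 + 15x + 10 = (12)·(x^2 + 10x + 3) + (14x + 8). Hence a·b ≡ 14x + 8 (mod f). (F_17[x]/(f) is a field with 17^2 = 289 elements since f is irreducible of degree 2.)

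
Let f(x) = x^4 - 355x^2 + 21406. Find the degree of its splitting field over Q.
[K : Q] = 4

Solving the quadratic in x^2: x^2 = (355 ± √(355^2 - 4·21406))/2 = (355 ± √40401)/2 = (355 ± 201)/2, giving x^2 = 77 or x^2 = 278. So f(x) = (x^2 - 77)(x^2 - 278) and the roots of f are ±√77, ±√278. Hence the splitting field is K = Q(√77, √278). Since 77 and 278 are distinct squarefree integers > 1, their product 21406 is not a perfect square, so √278 ∉ Q(√77). By the tower law [K:Q] = [Q(√77,√278):Q(√77)] · [Q(√77):Q] = 2 · 2 = 4.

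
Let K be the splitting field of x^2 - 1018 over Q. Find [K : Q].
[K : Q] = 2

f(x) = x^2 - 1018 factors as (x - √1018)(x + √1018). The splitting field is K = Q(√1018). Since 1018 is squarefree and > 1, it is not a perfect square, so x^2 - 1018 is irreducible over Q and [Q(√1018) : Q] = 2. Hence [K : Q] = 2.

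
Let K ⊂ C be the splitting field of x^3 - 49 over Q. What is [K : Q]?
[K : Q] = 6

The roots of x^3 - 49 are ∛49, ω∛49, ω^2∛49 where ω = e^(2πi/3) is a primitive cube root of unity, so K = Q(∛49, ω). Now [Q(∛49):Q] = 3 (since 49 is not a perfect cube, x^3 - 49 is irreducible) and [Q(ω):Q] = 2. Both 2 and 3 divide [K:Q], and [K:Q] ≤ 3·2 = 6, so [K:Q] = 6. (Equivalently: Q(∛49) ⊂ R but ω ∉ R, so [K : Q(∛49)] = 2.)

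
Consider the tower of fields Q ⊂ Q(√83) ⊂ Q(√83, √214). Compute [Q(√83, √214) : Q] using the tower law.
[Q(√83, √214) : Q] = 4

[Q(√83):Q] = 2 (min poly x^2 - 83, irreducible since 83 is squarefree > 1). For the top step, suppose √214 ∈ Q(√83), say √214 = c + d√83 with c, d ∈ Q. Squaring: 214 = c^2 + 83d^2 + 2cd√83. Since √83 ∉ Q this forces 2cd = 0. If d = 0 then √214 = c ∈ Q, contradicting 214 squarefree > 1. If c = 0 then 214 = 83d^2, so 83·214 = (83d)^2 is a perfect square in Q — but 83·214 = 17762 is not a perfect square (since 83 and 214 are distinct squarefree integers). Contradiction. Hence √214 ∉ Q(√83), so x^2 - 214 stays irreducible over Q(√83) and [Q(√83, √214) : Q(√83)] = 2. By the tower law, [Q(√83, √214) : Q] = 2 · 2 = 4.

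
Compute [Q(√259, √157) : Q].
[Q(√259, √157) : Q] = 4

[Q(√259):Q] = 2 (min poly x^2 - 259, irreducible since 259 is squarefree > 1). For the top step, suppose √157 ∈ Q(√259), say √157 = c + d√259 with c, d ∈ Q. Squaring: 157 = c^2 + 259d^2 + 2cd√259. Since √259 ∉ Q this forces 2cd = 0. If d = 0 then √157 = c ∈ Q, contradicting 157 squarefree > 1. If c = 0 then 157 = 259d^2, so 259·157 = (259d)^2 is a perfect square in Q — but 259·157 = 40663 is not a perfect square (since 259 and 157 are distinct squarefree integers). Contradiction. Hence √157 ∉ Q(√259), so x^2 - 157 stays irreducible over Q(√259) and [Q(√259, √157) : Q(√259)] = 2. By the tower law, [Q(√259, √157) : Q] = 2 · 2 = 4.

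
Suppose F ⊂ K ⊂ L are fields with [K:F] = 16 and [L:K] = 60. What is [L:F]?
[L:F] = 960

The tower law says that for any tower of field extensions F ⊂ K ⊂ L with finite degrees, [L:F] = [L:K] · [K:F]. Here this gives [L:F] = 60 · 16 = 960.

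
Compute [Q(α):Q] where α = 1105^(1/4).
[Q(α):Q] = 4

α is a root of x^4 - 1105. By Eisenstein's criterion at the prime p = 5 (which divides the constant term 1105 but p^2 = 25 does not, since 1105 is squarefree), x^4 - 1105 is irreducible over Q. Hence [Q(α):Q] = 4.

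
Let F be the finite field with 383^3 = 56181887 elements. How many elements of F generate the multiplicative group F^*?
There are φ(56181886) = 27943680 primitive elements

F_q^* is cyclic of order q - 1 = 56181886. A cyclic group of order m has exactly φ(m) generators. Here m = 56181886 = 2 · 191 · 147073, so the number of primitive elements is φ(56181886) = 27943680.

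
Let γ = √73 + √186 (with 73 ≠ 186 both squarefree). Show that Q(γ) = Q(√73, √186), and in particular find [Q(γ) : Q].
[Q(γ) : Q] = 4 (equivalently, Q(γ) = Q(√73, √186))

Obviously Q(γ) ⊆ Q(√73, √186), and [Q(√73, √186):Q] = 4 (since 73, 186 are distinct squarefree integers > 1 with 13578 not a perfect square). To show equality we compute the minimal polynomial of γ. From γ = √73 + √186: γ^2 = 73 + 2√(13578) + 186 = 259 + 2√(13578), so γ^2 - 259 = 2√(13578); squaring, (γ^2 - 259)^2 = 4·13578, i.e. γ^4 - 518γ^2 + 67081 - 54312 = 0, i.e. γ^4 - 518γ^2 + 12769 = 0. So γ is a root of x^4 - 518x^2 + 12769. This polynomial is irreducible over Q: it has no rational root (each ±√73 ± √186 is irrational), and any factorization into two quadratics over Q would force √(13578) ∈ Q (pairing opposite roots) or √73, √186 ∈ Q (other pairings), all impossible. Hence [Q(γ):Q] = 4 = [Q(√73, √186):Q], so Q(γ) = Q(√73, √186).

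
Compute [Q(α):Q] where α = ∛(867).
[Q(α):Q] = 3

The minimal polynomial of α is x^3 - 867, irreducible over Q since 867 is not a perfect cube (so x^3 - 867 has no rational root). Hence [Q(α):Q] = deg(m_α) = 3.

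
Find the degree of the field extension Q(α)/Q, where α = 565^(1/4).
[Q(α):Q] = 4

α is a root of x^4 - 565. By Eisenstein's criterion at the prime p = 5 (which divides the constant term 565 but p^2 = 25 does not, since 565 is squarefree), x^4 - 565 is irreducible over Q. Hence [Q(α):Q] = 4.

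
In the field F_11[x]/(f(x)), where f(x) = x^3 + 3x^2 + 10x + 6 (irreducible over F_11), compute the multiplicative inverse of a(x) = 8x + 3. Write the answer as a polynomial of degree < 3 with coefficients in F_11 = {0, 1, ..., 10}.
a(x)^(-1) ≡ 9x^2 + 3x + 5 (mod f(x))

Since f is irreducible over F_11, F_11[x]/(f) is a field and a(x) ≠ 0 has an inverse. Apply the extended Euclidean algorithm to f(x) and a(x) in F_11[x]: f(x) = (7x^2 + 6x + 10)·a(x) + (9). The last nonzero remainder is the constant 9 = gcd(f, a) in F_11. Back-substituting through the division chain expresses 9 = s(x)·a(x) + t(x)·f(x) with s(x) ≡ 4x^2 + 5x + 1 (mod f), so (4x^2 + 5x + 1)·a(x) ≡ 9 (mod f). Multiplying by 9^(-1) ≡ 5 in F_11 gives a(x)^(-1) ≡ 5·(4x^2 + 5x + 1) ≡ 9x^2 + 3x + 5 (mod f). Check: (8x + 3)·(9x^2 + 3x + 5) = 6x^3 + 7x^2 + 5x + 4 ≡ 1 (mod x^3 + 3x^2 + 10x + 6).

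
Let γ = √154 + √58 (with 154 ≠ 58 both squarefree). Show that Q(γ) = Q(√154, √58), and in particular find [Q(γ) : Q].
[Q(γ) : Q] = 4 (equivalently, Q(γ) = Q(√154, √58))

Obviously Q(γ) ⊆ Q(√154, √58), and [Q(√154, √58):Q] = 4 (since 154, 58 are distinct squarefree integers > 1 with 8932 not a perfect square). To show equality we compute the minimal polynomial of γ. From γ = √154 + √58: γ^2 = 154 + 2√(8932) + 58 = 212 + 2√(8932), so γ^2 - 212 = 2√(8932); squaring, (γ^2 - 212)^2 = 4·8932, i.e. γ^4 - 424γ^2 + 44944 - 35728 = 0, i.e. γ^4 - 424γ^2 + 9216 = 0. So γ is a root of x^4 - 424x^2 + 9216. This polynomial is irreducible over Q: it has no rational root (each ±√154 ± √58 is irrational), and any factorization into two quadratics over Q would force √(8932) ∈ Q (pairing opposite roots) or √154, √58 ∈ Q (other pairings), all impossible. Hence [Q(γ):Q] = 4 = [Q(√154, √58):Q], so Q(γ) = Q(√154, √58).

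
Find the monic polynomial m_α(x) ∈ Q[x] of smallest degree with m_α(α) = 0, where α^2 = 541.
m_α(x) = x^2 - 541

α satisfies α^2 - 541 = 0, so x^2 - 541 annihilates α. Since d = 541 is squarefree and ≠ 1, it is not a perfect square in Q, so x^2 - 541 has no rational root and is therefore irreducible over Q (a degree-2 polynomial over a field is irreducible iff it has no root). Hence m_α(x) = x^2 - 541.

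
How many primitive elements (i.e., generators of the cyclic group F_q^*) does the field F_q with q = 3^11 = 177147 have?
There are φ(177146) = 84700 primitive elements

F_q^* is cyclic of order q - 1 = 177146. A cyclic group of order m has exactly φ(m) generators. Here m = 177146 = 2 · 23 · 3851, so the number of primitive elements is φ(177146) = 84700.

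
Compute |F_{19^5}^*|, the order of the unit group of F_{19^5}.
|F_{19^5}^*| = 2476098

F_{19^5} has 19^5 = 2476099 elements; its multiplicative group consists of all nonzero elements, so |F_{19^5}^*| = 2476099 - 1 = 2476098. (It is cyclic since any finite subgroup of the multiplicative group of a field is cyclic.)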